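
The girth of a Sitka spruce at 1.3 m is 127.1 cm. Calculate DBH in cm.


Formula: DBH = C / pi
DBH = 127.1 / pi
pi = 3.14159...
DBH = 40.5 cm

40.5


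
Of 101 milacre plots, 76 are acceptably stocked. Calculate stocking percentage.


Formula: Stocking % = stocked plots / total plots * 100
Stocking = 76 / 101 * 100
Stocking = 0.7525 * 100 = 75.2%

75.2


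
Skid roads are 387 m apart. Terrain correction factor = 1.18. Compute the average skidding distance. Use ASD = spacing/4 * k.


Formula: ASD = (spacing / 4) * correction
Uncorrected distance = spacing / 4 = 387 / 4 = 96.75 m
ASD = 96.75 * 1.18 = 114 m

114


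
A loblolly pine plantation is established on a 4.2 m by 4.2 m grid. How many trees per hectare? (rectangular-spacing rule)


Formula: TPH = 10000 m^2/ha / (spacing_x * spacing_y)
Area per tree = 4.2 m * 4.2 m = 17.64 m^2
TPH = 10000 / 17.64 = 567 trees/ha

567


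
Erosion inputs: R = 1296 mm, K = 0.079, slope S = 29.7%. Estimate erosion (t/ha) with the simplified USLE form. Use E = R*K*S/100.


Formula: E = R * K * S / 100  (simplified USLE)
R * K = 1296 * 0.079 = 102.384
E = 102.384 * 29.7 / 100 = 30.41 t/ha

30.41


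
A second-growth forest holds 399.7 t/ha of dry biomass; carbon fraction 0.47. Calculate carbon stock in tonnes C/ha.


Formula: Carbon Stock = Biomass * Carbon Fraction
C = 399.7 t/ha * 0.47
C = 187.9 t C/ha

187.9


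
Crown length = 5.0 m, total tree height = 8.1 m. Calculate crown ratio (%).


Formula: Crown Ratio = (Crown Length / Total Height) * 100
CR = (5.0 m / 8.1 m) * 100
CR = 0.6173 * 100 = 61.7%

61.7


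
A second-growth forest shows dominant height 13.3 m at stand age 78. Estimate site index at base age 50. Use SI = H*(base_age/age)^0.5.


Formula: SI = H_dom * (base_age / age)^0.5
Age ratio = 50 / 78 = 0.64103
sqrt(age_ratio) = 0.80064
SI = 13.3 * 0.80064 = 10.6 m

10.6


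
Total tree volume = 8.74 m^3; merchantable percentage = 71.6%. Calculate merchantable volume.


Formula: MV = V_total * (merchantable_pct / 100)
Merchantable fraction = 71.6% / 100 = 0.716
MV = 8.74 m^3 * 0.716 = 6.258 m^3

6.258


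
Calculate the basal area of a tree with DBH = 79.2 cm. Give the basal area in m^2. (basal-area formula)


Formula: BA = pi * (DBH/2)^2 / 10000  (cm^2 to m^2)
Radius = DBH/2 = 79.2/2 = 39.6 cm
BA = pi * 39.6^2 / 10000
   = 4926.5199 cm^2 / 10000
   = 0.4927 m^2

0.4927


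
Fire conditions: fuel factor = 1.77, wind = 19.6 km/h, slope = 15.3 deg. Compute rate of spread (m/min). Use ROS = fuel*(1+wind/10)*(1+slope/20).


Formula: ROS = fuel * (1 + wind/10) * (1 + slope/20)
Wind factor = 1 + 19.6/10 = 2.96
Slope factor = 1 + 15.3/20 = 1.765
ROS = 1.77 * 2.96 * 1.765 = 9.25 m/min

9.25


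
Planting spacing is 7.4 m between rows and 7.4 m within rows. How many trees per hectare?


Formula: TPH = 10000 m^2/ha / (spacing_x * spacing_y)
Area per tree = 7.4 m * 7.4 m = 54.76 m^2
TPH = 10000 / 54.76 = 183 trees/ha

183


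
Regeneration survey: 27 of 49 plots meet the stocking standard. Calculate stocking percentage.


Formula: Stocking % = stocked plots / total plots * 100
Stocking = 27 / 49 * 100
Stocking = 0.551 * 100 = 55.1%

55.1


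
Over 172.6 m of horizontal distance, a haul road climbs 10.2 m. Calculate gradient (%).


Formula: Gradient = rise / run * 100
Gradient = 10.2 / 172.6 * 100 = 5.9%

5.9


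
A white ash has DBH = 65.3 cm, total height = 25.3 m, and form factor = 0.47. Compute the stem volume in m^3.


Formula: V = pi * (DBH/200)^2 * H * ff
Radius = DBH/200 = 65.3/200 = 0.3265 m
Radius^2 = 0.3265^2 = 0.10660225 m^2
V = pi * 0.10660225 * 25.3 * 0.47
V = 3.982 m^3

3.982


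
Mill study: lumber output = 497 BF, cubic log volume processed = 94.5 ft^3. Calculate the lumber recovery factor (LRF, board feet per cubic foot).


Formula: LRF = Lumber Output (BF) / Log Input (ft^3)
LRF = 497 BF / 94.5 ft^3
LRF = 5.26 BF/ft^3

5.26


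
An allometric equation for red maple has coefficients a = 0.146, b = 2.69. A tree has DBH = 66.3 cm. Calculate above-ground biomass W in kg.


Formula: W = a * DBH^b  (allometric power law)
DBH^b = 66.3^2.69 = 79409.3043
W = 0.146 * 79409.3043 = 11593.8 kg

11593.8


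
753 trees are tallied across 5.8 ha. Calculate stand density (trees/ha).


Formula: Stand Density = N_trees / Area_ha
Density = 753 trees / 5.8 ha
Density = 130 trees/ha

130


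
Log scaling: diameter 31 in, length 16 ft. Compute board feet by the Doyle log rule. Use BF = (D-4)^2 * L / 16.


Doyle: BF = (D - 4)^2 * L / 16
Adjusted diameter = 31 - 4 = 27 in
(D-4)^2 = 27^2 = 729
BF = 729 * 16 / 16 = 729 BF

729


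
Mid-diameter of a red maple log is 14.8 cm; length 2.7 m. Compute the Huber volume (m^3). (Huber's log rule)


Huber: V = Am * L,  Am = pi*(Dm/200)^2
Am = pi*(14.8/200)^2 = 0.017203 m^2
V = 0.017203*2.7 = 0.0464 m^3

0.0464


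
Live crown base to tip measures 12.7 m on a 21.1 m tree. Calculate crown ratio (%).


Formula: Crown Ratio = (Crown Length / Total Height) * 100
CR = (12.7 m / 21.1 m) * 100
CR = 0.6019 * 100 = 60.2%

60.2


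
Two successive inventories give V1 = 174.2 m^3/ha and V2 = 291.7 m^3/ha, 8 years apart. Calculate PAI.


Formula: PAI = (V_T2 - V_T1) / (T2 - T1)
Volume increment = 291.7 - 174.2 = 117.5 m^3/ha
PAI = 117.5 / 8 = 14.69 m^3/ha/year

14.69


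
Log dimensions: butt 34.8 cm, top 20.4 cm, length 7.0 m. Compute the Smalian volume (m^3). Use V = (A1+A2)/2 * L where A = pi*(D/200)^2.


Smalian: V = (A1 + A2)/2 * L,  A = pi*(D/200)^2
A1 = pi*(34.8/200)^2 = 0.095115 m^2
A2 = pi*(20.4/200)^2 = 0.032685 m^2
V = (0.095115+0.032685)/2*7.0 = 0.4473 m^3

0.4473


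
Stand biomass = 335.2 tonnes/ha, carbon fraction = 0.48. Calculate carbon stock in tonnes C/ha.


Formula: Carbon Stock = Biomass * Carbon Fraction
C = 335.2 t/ha * 0.48
C = 160.9 t C/ha

160.9


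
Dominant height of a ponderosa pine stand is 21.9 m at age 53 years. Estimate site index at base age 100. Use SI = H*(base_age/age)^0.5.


Formula: SI = H_dom * (base_age / age)^0.5
Age ratio = 100 / 53 = 1.88679
sqrt(age_ratio) = 1.37361
SI = 21.9 * 1.37361 = 30.1 m

30.1


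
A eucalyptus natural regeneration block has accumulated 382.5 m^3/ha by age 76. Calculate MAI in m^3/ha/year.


Formula: MAI = Total Volume / Stand Age
MAI = 382.5 m^3/ha / 76 years
MAI = 5.03 m^3/ha/year

5.03


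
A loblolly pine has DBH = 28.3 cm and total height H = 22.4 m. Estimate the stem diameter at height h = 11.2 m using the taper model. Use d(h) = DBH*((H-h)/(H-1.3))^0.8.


Taper: d(h) = DBH * ((H - h) / (H - 1.3))^0.8
Numerator = H - h = 22.4 - 11.2 = 11.2 m
Denominator = H - 1.3 = 22.4 - 1.3 = 21.1 m
Ratio = 11.2 / 21.1 = 0.53081
d = 28.3 * 0.53081^0.8 = 17.1 cm

17.1


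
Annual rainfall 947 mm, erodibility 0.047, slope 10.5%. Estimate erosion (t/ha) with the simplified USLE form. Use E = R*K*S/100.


Formula: E = R * K * S / 100  (simplified USLE)
R * K = 947 * 0.047 = 44.509
E = 44.509 * 10.5 / 100 = 4.67 t/ha

4.67


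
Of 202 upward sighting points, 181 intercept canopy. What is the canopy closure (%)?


Formula: Canopy closure = covered points / total points * 100
Closure = 181 / 202 * 100
Closure = 0.896 * 100 = 89.6%

89.6


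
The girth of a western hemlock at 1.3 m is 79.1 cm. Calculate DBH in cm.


Formula: DBH = C / pi
DBH = 79.1 / pi
pi = 3.14159...
DBH = 25.2 cm

25.2


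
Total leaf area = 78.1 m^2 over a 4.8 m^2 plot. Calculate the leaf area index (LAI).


Formula: LAI = total leaf area / ground area  (dimensionless)
LAI = 78.1 m^2 / 4.8 m^2
LAI = 16.27

16.27


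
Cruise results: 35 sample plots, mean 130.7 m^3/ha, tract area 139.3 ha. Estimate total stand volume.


Formula: Total Volume = Mean Volume per ha * Total Area
Total Volume = 130.7 m^3/ha * 139.3 ha
Total Volume = 18207 m^3

18207


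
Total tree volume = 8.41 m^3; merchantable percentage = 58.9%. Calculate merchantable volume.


Formula: MV = V_total * (merchantable_pct / 100)
Merchantable fraction = 58.9% / 100 = 0.589
MV = 8.41 m^3 * 0.589 = 4.953 m^3

4.953


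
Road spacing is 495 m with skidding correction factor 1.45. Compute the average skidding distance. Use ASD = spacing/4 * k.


Formula: ASD = (spacing / 4) * correction
Uncorrected distance = spacing / 4 = 495 / 4 = 123.75 m
ASD = 123.75 * 1.45 = 179 m

179


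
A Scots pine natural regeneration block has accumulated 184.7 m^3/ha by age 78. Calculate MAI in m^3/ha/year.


Formula: MAI = Total Volume / Stand Age
MAI = 184.7 m^3/ha / 78 years
MAI = 2.37 m^3/ha/year

2.37


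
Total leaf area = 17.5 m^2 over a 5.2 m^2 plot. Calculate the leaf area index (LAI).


Formula: LAI = total leaf area / ground area  (dimensionless)
LAI = 17.5 m^2 / 5.2 m^2
LAI = 3.37

3.37


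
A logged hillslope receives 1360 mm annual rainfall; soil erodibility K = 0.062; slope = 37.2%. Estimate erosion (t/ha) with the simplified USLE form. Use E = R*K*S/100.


Formula: E = R * K * S / 100  (simplified USLE)
R * K = 1360 * 0.062 = 84.32
E = 84.32 * 37.2 / 100 = 31.37 t/ha

31.37


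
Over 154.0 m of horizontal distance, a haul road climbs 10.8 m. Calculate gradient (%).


Formula: Gradient = rise / run * 100
Gradient = 10.8 / 154.0 * 100 = 7.0%

7.0


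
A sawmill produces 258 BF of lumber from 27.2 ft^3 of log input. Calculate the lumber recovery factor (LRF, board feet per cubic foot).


Formula: LRF = Lumber Output (BF) / Log Input (ft^3)
LRF = 258 BF / 27.2 ft^3
LRF = 9.49 BF/ft^3

9.49


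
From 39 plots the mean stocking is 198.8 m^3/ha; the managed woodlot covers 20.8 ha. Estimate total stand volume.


Formula: Total Volume = Mean Volume per ha * Total Area
Total Volume = 198.8 m^3/ha * 20.8 ha
Total Volume = 4135 m^3

4135


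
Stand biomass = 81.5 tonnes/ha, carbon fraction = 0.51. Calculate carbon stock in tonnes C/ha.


Formula: Carbon Stock = Biomass * Carbon Fraction
C = 81.5 t/ha * 0.51
C = 41.6 t C/ha

41.6


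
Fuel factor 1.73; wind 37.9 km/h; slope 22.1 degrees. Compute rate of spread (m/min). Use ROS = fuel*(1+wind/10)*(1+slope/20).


Formula: ROS = fuel * (1 + wind/10) * (1 + slope/20)
Wind factor = 1 + 37.9/10 = 4.79
Slope factor = 1 + 22.1/20 = 2.105
ROS = 1.73 * 4.79 * 2.105 = 17.44 m/min

17.44


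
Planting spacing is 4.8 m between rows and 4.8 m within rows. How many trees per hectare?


Formula: TPH = 10000 m^2/ha / (spacing_x * spacing_y)
Area per tree = 4.8 m * 4.8 m = 23.04 m^2
TPH = 10000 / 23.04 = 434 trees/ha

434


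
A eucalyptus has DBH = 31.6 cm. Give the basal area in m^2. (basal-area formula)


Formula: BA = pi * (DBH/2)^2 / 10000  (cm^2 to m^2)
Radius = DBH/2 = 31.6/2 = 15.8 cm
BA = pi * 15.8^2 / 10000
   = 784.2672 cm^2 / 10000
   = 0.0784 m^2

0.0784


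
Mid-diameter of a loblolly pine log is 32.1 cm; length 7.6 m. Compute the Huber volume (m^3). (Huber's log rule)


Huber: V = Am * L,  Am = pi*(Dm/200)^2
Am = pi*(32.1/200)^2 = 0.080928 m^2
V = 0.080928*7.6 = 0.6151 m^3

0.6151


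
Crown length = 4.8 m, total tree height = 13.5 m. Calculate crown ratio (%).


Formula: Crown Ratio = (Crown Length / Total Height) * 100
CR = (4.8 m / 13.5 m) * 100
CR = 0.3556 * 100 = 35.6%

35.6


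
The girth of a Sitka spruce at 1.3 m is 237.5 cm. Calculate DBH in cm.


Formula: DBH = C / pi
DBH = 237.5 / pi
pi = 3.14159...
DBH = 75.6 cm

75.6


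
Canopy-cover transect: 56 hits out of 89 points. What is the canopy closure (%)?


Formula: Canopy closure = covered points / total points * 100
Closure = 56 / 89 * 100
Closure = 0.6292 * 100 = 62.9%

62.9


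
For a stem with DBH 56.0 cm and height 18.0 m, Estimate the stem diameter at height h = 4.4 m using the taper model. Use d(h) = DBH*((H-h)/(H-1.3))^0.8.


Taper: d(h) = DBH * ((H - h) / (H - 1.3))^0.8
Numerator = H - h = 18.0 - 4.4 = 13.6 m
Denominator = H - 1.3 = 18.0 - 1.3 = 16.7 m
Ratio = 13.6 / 16.7 = 0.81437
d = 56.0 * 0.81437^0.8 = 47.5 cm

47.5


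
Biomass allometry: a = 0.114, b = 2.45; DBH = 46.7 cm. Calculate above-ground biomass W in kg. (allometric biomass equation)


Formula: W = a * DBH^b  (allometric power law)
DBH^b = 46.7^2.45 = 12297.7697
W = 0.114 * 12297.7697 = 1401.9 kg

1401.9


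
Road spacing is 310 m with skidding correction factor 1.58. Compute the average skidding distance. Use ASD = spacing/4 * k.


Formula: ASD = (spacing / 4) * correction
Uncorrected distance = spacing / 4 = 310 / 4 = 77.5 m
ASD = 77.5 * 1.58 = 122 m

122


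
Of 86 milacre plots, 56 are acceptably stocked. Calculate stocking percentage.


Formula: Stocking % = stocked plots / total plots * 100
Stocking = 56 / 86 * 100
Stocking = 0.6512 * 100 = 65.1%

65.1


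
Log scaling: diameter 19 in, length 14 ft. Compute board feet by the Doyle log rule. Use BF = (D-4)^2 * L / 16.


Doyle: BF = (D - 4)^2 * L / 16
Adjusted diameter = 19 - 4 = 15 in
(D-4)^2 = 15^2 = 225
BF = 225 * 14 / 16 = 197 BF

197


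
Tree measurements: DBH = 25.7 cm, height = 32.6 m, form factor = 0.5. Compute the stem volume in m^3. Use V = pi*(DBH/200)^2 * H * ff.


Formula: V = pi * (DBH/200)^2 * H * ff
Radius = DBH/200 = 25.7/200 = 0.1285 m
Radius^2 = 0.1285^2 = 0.01651225 m^2
V = pi * 0.01651225 * 32.6 * 0.5
V = 0.846 m^3

0.846


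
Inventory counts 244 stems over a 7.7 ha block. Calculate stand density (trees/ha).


Formula: Stand Density = N_trees / Area_ha
Density = 244 trees / 7.7 ha
Density = 32 trees/ha

32


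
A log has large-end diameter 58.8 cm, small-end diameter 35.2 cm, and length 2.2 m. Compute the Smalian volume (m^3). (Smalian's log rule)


Smalian: V = (A1 + A2)/2 * L,  A = pi*(D/200)^2
A1 = pi*(58.8/200)^2 = 0.271547 m^2
A2 = pi*(35.2/200)^2 = 0.097314 m^2
V = (0.271547+0.097314)/2*2.2 = 0.4057 m^3

0.4057


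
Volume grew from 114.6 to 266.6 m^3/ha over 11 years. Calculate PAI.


Formula: PAI = (V_T2 - V_T1) / (T2 - T1)
Volume increment = 266.6 - 114.6 = 152.0 m^3/ha
PAI = 152.0 / 11 = 13.82 m^3/ha/year

13.82


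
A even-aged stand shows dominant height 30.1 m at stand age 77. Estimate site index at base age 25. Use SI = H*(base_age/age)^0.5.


Formula: SI = H_dom * (base_age / age)^0.5
Age ratio = 25 / 77 = 0.32468
sqrt(age_ratio) = 0.5698
SI = 30.1 * 0.5698 = 17.2 m

17.2


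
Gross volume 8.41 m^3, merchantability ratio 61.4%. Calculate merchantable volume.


Formula: MV = V_total * (merchantable_pct / 100)
Merchantable fraction = 61.4% / 100 = 0.614
MV = 8.41 m^3 * 0.614 = 5.164 m^3

5.164


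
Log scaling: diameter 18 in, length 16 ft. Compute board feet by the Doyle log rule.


Doyle: BF = (D - 4)^2 * L / 16
Adjusted diameter = 18 - 4 = 14 in
(D-4)^2 = 14^2 = 196
BF = 196 * 16 / 16 = 196 BF

196


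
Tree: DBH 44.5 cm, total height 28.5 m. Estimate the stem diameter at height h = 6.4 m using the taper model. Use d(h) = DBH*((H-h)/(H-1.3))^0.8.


Taper: d(h) = DBH * ((H - h) / (H - 1.3))^0.8
Numerator = H - h = 28.5 - 6.4 = 22.1 m
Denominator = H - 1.3 = 28.5 - 1.3 = 27.2 m
Ratio = 22.1 / 27.2 = 0.8125
d = 44.5 * 0.8125^0.8 = 37.7 cm

37.7


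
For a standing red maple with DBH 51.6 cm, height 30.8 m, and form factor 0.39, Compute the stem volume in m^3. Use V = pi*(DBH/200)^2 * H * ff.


Formula: V = pi * (DBH/200)^2 * H * ff
Radius = DBH/200 = 51.6/200 = 0.258 m
Radius^2 = 0.258^2 = 0.066564 m^2
V = pi * 0.066564 * 30.8 * 0.39
V = 2.512 m^3

2.512


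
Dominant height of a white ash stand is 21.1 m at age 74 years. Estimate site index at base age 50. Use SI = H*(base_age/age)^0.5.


Formula: SI = H_dom * (base_age / age)^0.5
Age ratio = 50 / 74 = 0.67568
sqrt(age_ratio) = 0.82199
SI = 21.1 * 0.82199 = 17.3 m

17.3


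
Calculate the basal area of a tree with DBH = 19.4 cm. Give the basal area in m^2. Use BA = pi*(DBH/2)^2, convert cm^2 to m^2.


Formula: BA = pi * (DBH/2)^2 / 10000  (cm^2 to m^2)
Radius = DBH/2 = 19.4/2 = 9.7 cm
BA = pi * 9.7^2 / 10000
   = 295.5925 cm^2 / 10000
   = 0.0296 m^2

0.0296


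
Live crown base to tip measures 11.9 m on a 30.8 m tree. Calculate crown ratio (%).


Formula: Crown Ratio = (Crown Length / Total Height) * 100
CR = (11.9 m / 30.8 m) * 100
CR = 0.3864 * 100 = 38.6%

38.6


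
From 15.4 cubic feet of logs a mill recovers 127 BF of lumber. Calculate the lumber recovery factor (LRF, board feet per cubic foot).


Formula: LRF = Lumber Output (BF) / Log Input (ft^3)
LRF = 127 BF / 15.4 ft^3
LRF = 8.25 BF/ft^3

8.25


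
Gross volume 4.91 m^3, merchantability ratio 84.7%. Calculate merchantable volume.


Formula: MV = V_total * (merchantable_pct / 100)
Merchantable fraction = 84.7% / 100 = 0.847
MV = 4.91 m^3 * 0.847 = 4.159 m^3

4.159


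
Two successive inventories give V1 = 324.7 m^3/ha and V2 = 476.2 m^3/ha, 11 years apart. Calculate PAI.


Formula: PAI = (V_T2 - V_T1) / (T2 - T1)
Volume increment = 476.2 - 324.7 = 151.5 m^3/ha
PAI = 151.5 / 11 = 13.77 m^3/ha/year

13.77


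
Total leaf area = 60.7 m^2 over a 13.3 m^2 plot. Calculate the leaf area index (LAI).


Formula: LAI = total leaf area / ground area  (dimensionless)
LAI = 60.7 m^2 / 13.3 m^2
LAI = 4.56

4.56


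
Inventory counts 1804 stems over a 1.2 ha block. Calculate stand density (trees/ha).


Formula: Stand Density = N_trees / Area_ha
Density = 1804 trees / 1.2 ha
Density = 1503 trees/ha

1503


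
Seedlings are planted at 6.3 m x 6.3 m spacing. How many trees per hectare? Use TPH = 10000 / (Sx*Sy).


Formula: TPH = 10000 m^2/ha / (spacing_x * spacing_y)
Area per tree = 6.3 m * 6.3 m = 39.69 m^2
TPH = 10000 / 39.69 = 252 trees/ha

252


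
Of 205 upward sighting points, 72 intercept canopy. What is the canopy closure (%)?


Formula: Canopy closure = covered points / total points * 100
Closure = 72 / 205 * 100
Closure = 0.3512 * 100 = 35.1%

35.1


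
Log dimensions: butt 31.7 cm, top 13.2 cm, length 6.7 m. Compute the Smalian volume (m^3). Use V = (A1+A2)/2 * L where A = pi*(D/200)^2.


Smalian: V = (A1 + A2)/2 * L,  A = pi*(D/200)^2
A1 = pi*(31.7/200)^2 = 0.078924 m^2
A2 = pi*(13.2/200)^2 = 0.013685 m^2
V = (0.078924+0.013685)/2*6.7 = 0.3102 m^3

0.3102


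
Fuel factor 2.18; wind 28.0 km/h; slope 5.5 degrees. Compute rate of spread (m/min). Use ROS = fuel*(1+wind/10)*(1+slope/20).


Formula: ROS = fuel * (1 + wind/10) * (1 + slope/20)
Wind factor = 1 + 28.0/10 = 3.8
Slope factor = 1 + 5.5/20 = 1.275
ROS = 2.18 * 3.8 * 1.275 = 10.56 m/min

10.56


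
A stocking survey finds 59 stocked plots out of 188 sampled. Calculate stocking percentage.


Formula: Stocking % = stocked plots / total plots * 100
Stocking = 59 / 188 * 100
Stocking = 0.3138 * 100 = 31.4%

31.4


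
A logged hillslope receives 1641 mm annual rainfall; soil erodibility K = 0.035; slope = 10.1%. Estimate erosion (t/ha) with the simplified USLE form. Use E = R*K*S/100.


Formula: E = R * K * S / 100  (simplified USLE)
R * K = 1641 * 0.035 = 57.435
E = 57.435 * 10.1 / 100 = 5.8 t/ha

5.8


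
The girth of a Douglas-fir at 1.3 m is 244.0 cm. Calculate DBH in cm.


Formula: DBH = C / pi
DBH = 244.0 / pi
pi = 3.14159...
DBH = 77.7 cm

77.7


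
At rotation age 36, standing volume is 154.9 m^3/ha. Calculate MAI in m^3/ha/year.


Formula: MAI = Total Volume / Stand Age
MAI = 154.9 m^3/ha / 36 years
MAI = 4.3 m^3/ha/year

4.3


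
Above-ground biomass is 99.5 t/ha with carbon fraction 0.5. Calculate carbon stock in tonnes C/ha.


Formula: Carbon Stock = Biomass * Carbon Fraction
C = 99.5 t/ha * 0.5
C = 49.8 t C/ha

49.8


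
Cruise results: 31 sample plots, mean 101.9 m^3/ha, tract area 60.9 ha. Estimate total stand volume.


Formula: Total Volume = Mean Volume per ha * Total Area
Total Volume = 101.9 m^3/ha * 60.9 ha
Total Volume = 6206 m^3

6206


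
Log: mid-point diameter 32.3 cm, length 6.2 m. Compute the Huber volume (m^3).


Huber: V = Am * L,  Am = pi*(Dm/200)^2
Am = pi*(32.3/200)^2 = 0.08194 m^2
V = 0.08194*6.2 = 0.508 m^3

0.508


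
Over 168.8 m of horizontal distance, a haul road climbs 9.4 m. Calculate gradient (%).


Formula: Gradient = rise / run * 100
Gradient = 9.4 / 168.8 * 100 = 5.6%

5.6


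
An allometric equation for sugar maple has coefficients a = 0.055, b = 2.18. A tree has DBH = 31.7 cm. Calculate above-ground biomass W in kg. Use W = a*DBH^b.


Formula: W = a * DBH^b  (allometric power law)
DBH^b = 31.7^2.18 = 1872.0144
W = 0.055 * 1872.0144 = 103.0 kg

103.0


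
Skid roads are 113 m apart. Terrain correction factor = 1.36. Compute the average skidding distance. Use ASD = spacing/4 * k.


Formula: ASD = (spacing / 4) * correction
Uncorrected distance = spacing / 4 = 113 / 4 = 28.25 m
ASD = 28.25 * 1.36 = 38 m

38


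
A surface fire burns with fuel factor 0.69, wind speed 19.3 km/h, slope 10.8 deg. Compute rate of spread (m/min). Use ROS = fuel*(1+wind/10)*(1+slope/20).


Formula: ROS = fuel * (1 + wind/10) * (1 + slope/20)
Wind factor = 1 + 19.3/10 = 2.93
Slope factor = 1 + 10.8/20 = 1.54
ROS = 0.69 * 2.93 * 1.54 = 3.11 m/min

3.11


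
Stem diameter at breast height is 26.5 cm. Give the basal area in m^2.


Formula: BA = pi * (DBH/2)^2 / 10000  (cm^2 to m^2)
Radius = DBH/2 = 26.5/2 = 13.25 cm
BA = pi * 13.25^2 / 10000
   = 551.5459 cm^2 / 10000
   = 0.0552 m^2

0.0552


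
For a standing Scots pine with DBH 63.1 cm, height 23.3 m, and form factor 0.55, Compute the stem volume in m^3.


Formula: V = pi * (DBH/200)^2 * H * ff
Radius = DBH/200 = 63.1/200 = 0.3155 m
Radius^2 = 0.3155^2 = 0.09954025 m^2
V = pi * 0.09954025 * 23.3 * 0.55
V = 4.007 m^3

4.007


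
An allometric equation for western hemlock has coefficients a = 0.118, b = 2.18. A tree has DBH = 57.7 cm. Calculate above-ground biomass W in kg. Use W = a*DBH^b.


Formula: W = a * DBH^b  (allometric power law)
DBH^b = 57.7^2.18 = 6908.1741
W = 0.118 * 6908.1741 = 815.2 kg

815.2


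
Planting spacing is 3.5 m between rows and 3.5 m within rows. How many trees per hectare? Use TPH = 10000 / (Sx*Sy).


Formula: TPH = 10000 m^2/ha / (spacing_x * spacing_y)
Area per tree = 3.5 m * 3.5 m = 12.25 m^2
TPH = 10000 / 12.25 = 816 trees/ha

816


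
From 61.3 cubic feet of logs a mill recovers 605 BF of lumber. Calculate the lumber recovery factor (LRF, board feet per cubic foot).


Formula: LRF = Lumber Output (BF) / Log Input (ft^3)
LRF = 605 BF / 61.3 ft^3
LRF = 9.87 BF/ft^3

9.87


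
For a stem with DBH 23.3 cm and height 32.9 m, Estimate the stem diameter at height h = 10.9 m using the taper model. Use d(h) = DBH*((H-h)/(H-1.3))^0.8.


Taper: d(h) = DBH * ((H - h) / (H - 1.3))^0.8
Numerator = H - h = 32.9 - 10.9 = 22.0 m
Denominator = H - 1.3 = 32.9 - 1.3 = 31.6 m
Ratio = 22.0 / 31.6 = 0.6962
d = 23.3 * 0.6962^0.8 = 17.4 cm

17.4


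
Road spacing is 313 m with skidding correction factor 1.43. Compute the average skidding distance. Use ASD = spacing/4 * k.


Formula: ASD = (spacing / 4) * correction
Uncorrected distance = spacing / 4 = 313 / 4 = 78.25 m
ASD = 78.25 * 1.43 = 112 m

112


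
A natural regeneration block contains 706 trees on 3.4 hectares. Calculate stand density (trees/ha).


Formula: Stand Density = N_trees / Area_ha
Density = 706 trees / 3.4 ha
Density = 208 trees/ha

208


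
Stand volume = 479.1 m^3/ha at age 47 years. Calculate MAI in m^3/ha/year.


Formula: MAI = Total Volume / Stand Age
MAI = 479.1 m^3/ha / 47 years
MAI = 10.19 m^3/ha/year

10.19


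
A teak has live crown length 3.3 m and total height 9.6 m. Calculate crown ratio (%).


Formula: Crown Ratio = (Crown Length / Total Height) * 100
CR = (3.3 m / 9.6 m) * 100
CR = 0.3438 * 100 = 34.4%

34.4


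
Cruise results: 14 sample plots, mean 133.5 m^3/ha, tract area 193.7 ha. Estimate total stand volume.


Formula: Total Volume = Mean Volume per ha * Total Area
Total Volume = 133.5 m^3/ha * 193.7 ha
Total Volume = 25859 m^3

25859


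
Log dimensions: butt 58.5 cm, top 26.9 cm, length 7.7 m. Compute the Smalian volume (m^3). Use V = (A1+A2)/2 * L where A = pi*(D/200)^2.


Smalian: V = (A1 + A2)/2 * L,  A = pi*(D/200)^2
A1 = pi*(58.5/200)^2 = 0.268783 m^2
A2 = pi*(26.9/200)^2 = 0.056832 m^2
V = (0.268783+0.056832)/2*7.7 = 1.2536 m^3

1.2536


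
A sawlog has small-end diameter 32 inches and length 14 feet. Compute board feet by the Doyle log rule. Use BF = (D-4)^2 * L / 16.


Doyle: BF = (D - 4)^2 * L / 16
Adjusted diameter = 32 - 4 = 28 in
(D-4)^2 = 28^2 = 784
BF = 784 * 14 / 16 = 686 BF

686


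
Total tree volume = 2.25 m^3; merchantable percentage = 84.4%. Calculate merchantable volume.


Formula: MV = V_total * (merchantable_pct / 100)
Merchantable fraction = 84.4% / 100 = 0.844
MV = 2.25 m^3 * 0.844 = 1.899 m^3

1.899


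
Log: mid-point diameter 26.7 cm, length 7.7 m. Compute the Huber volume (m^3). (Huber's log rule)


Huber: V = Am * L,  Am = pi*(Dm/200)^2
Am = pi*(26.7/200)^2 = 0.05599 m^2
V = 0.05599*7.7 = 0.4311 m^3

0.4311


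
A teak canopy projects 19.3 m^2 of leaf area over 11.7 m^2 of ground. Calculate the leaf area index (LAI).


Formula: LAI = total leaf area / ground area  (dimensionless)
LAI = 19.3 m^2 / 11.7 m^2
LAI = 1.65

1.65


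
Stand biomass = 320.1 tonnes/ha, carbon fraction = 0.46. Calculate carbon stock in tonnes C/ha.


Formula: Carbon Stock = Biomass * Carbon Fraction
C = 320.1 t/ha * 0.46
C = 147.2 t C/ha

147.2


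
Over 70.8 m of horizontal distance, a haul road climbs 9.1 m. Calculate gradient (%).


Formula: Gradient = rise / run * 100
Gradient = 9.1 / 70.8 * 100 = 12.9%

12.9


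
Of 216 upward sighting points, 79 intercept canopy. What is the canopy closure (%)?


Formula: Canopy closure = covered points / total points * 100
Closure = 79 / 216 * 100
Closure = 0.3657 * 100 = 36.6%

36.6


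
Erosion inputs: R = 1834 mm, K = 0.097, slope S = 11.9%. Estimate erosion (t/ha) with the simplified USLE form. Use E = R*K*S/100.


Formula: E = R * K * S / 100  (simplified USLE)
R * K = 1834 * 0.097 = 177.898
E = 177.898 * 11.9 / 100 = 21.17 t/ha

21.17


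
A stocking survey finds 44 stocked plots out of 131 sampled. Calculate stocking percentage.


Formula: Stocking % = stocked plots / total plots * 100
Stocking = 44 / 131 * 100
Stocking = 0.3359 * 100 = 33.6%

33.6


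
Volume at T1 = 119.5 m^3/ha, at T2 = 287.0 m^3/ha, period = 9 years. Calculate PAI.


Formula: PAI = (V_T2 - V_T1) / (T2 - T1)
Volume increment = 287.0 - 119.5 = 167.5 m^3/ha
PAI = 167.5 / 9 = 18.61 m^3/ha/year

18.61


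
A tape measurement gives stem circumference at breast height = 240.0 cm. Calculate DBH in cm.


Formula: DBH = C / pi
DBH = 240.0 / pi
pi = 3.14159...
DBH = 76.4 cm

76.4


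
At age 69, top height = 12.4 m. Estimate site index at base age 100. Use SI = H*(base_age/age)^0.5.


Formula: SI = H_dom * (base_age / age)^0.5
Age ratio = 100 / 69 = 1.44928
sqrt(age_ratio) = 1.20386
SI = 12.4 * 1.20386 = 14.9 m

14.9


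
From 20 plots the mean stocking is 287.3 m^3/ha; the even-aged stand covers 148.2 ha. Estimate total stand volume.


Formula: Total Volume = Mean Volume per ha * Total Area
Total Volume = 287.3 m^3/ha * 148.2 ha
Total Volume = 42578 m^3

42578


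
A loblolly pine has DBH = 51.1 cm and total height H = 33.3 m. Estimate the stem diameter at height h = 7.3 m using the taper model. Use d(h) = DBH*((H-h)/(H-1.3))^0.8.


Taper: d(h) = DBH * ((H - h) / (H - 1.3))^0.8
Numerator = H - h = 33.3 - 7.3 = 26.0 m
Denominator = H - 1.3 = 33.3 - 1.3 = 32.0 m
Ratio = 26.0 / 32.0 = 0.8125
d = 51.1 * 0.8125^0.8 = 43.3 cm

43.3


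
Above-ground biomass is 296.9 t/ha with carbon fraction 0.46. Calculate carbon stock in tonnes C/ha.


Formula: Carbon Stock = Biomass * Carbon Fraction
C = 296.9 t/ha * 0.46
C = 136.6 t C/ha

136.6


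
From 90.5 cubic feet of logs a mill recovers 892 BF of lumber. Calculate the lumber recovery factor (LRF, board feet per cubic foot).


Formula: LRF = Lumber Output (BF) / Log Input (ft^3)
LRF = 892 BF / 90.5 ft^3
LRF = 9.86 BF/ft^3

9.86


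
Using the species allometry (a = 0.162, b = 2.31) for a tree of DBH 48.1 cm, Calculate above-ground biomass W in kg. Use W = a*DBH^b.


Formula: W = a * DBH^b  (allometric power law)
DBH^b = 48.1^2.31 = 7686.9689
W = 0.162 * 7686.9689 = 1245.3 kg

1245.3


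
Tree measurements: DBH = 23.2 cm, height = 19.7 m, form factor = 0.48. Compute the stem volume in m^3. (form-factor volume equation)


Formula: V = pi * (DBH/200)^2 * H * ff
Radius = DBH/200 = 23.2/200 = 0.116 m
Radius^2 = 0.116^2 = 0.013456 m^2
V = pi * 0.013456 * 19.7 * 0.48
V = 0.4 m^3

0.4


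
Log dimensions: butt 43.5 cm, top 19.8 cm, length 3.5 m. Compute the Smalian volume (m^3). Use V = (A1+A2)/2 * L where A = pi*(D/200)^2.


Smalian: V = (A1 + A2)/2 * L,  A = pi*(D/200)^2
A1 = pi*(43.5/200)^2 = 0.148617 m^2
A2 = pi*(19.8/200)^2 = 0.030791 m^2
V = (0.148617+0.030791)/2*3.5 = 0.314 m^3

0.314


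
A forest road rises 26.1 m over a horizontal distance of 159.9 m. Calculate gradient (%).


Formula: Gradient = rise / run * 100
Gradient = 26.1 / 159.9 * 100 = 16.3%

16.3


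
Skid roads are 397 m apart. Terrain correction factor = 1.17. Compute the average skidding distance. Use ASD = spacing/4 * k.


Formula: ASD = (spacing / 4) * correction
Uncorrected distance = spacing / 4 = 397 / 4 = 99.25 m
ASD = 99.25 * 1.17 = 116 m

116


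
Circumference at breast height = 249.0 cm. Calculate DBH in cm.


Formula: DBH = C / pi
DBH = 249.0 / pi
pi = 3.14159...
DBH = 79.3 cm

79.3


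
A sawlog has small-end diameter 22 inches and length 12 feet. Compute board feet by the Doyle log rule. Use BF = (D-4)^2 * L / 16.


Doyle: BF = (D - 4)^2 * L / 16
Adjusted diameter = 22 - 4 = 18 in
(D-4)^2 = 18^2 = 324
BF = 324 * 12 / 16 = 243 BF

243


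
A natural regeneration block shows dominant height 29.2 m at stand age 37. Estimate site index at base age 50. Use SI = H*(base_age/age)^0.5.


Formula: SI = H_dom * (base_age / age)^0.5
Age ratio = 50 / 37 = 1.35135
sqrt(age_ratio) = 1.16248
SI = 29.2 * 1.16248 = 33.9 m

33.9


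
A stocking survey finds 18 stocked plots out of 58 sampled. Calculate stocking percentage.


Formula: Stocking % = stocked plots / total plots * 100
Stocking = 18 / 58 * 100
Stocking = 0.3103 * 100 = 31.0%

31.0


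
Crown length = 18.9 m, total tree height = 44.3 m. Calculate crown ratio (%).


Formula: Crown Ratio = (Crown Length / Total Height) * 100
CR = (18.9 m / 44.3 m) * 100
CR = 0.4266 * 100 = 42.7%

42.7


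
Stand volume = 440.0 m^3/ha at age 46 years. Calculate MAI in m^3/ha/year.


Formula: MAI = Total Volume / Stand Age
MAI = 440.0 m^3/ha / 46 years
MAI = 9.57 m^3/ha/year

9.57


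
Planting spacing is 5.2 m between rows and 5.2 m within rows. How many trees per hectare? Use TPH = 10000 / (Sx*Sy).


Formula: TPH = 10000 m^2/ha / (spacing_x * spacing_y)
Area per tree = 5.2 m * 5.2 m = 27.04 m^2
TPH = 10000 / 27.04 = 370 trees/ha

370


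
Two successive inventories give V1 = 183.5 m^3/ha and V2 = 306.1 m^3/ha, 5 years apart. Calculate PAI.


Formula: PAI = (V_T2 - V_T1) / (T2 - T1)
Volume increment = 306.1 - 183.5 = 122.6 m^3/ha
PAI = 122.6 / 5 = 24.52 m^3/ha/year

24.52


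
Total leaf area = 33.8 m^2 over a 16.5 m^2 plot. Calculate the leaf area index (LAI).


Formula: LAI = total leaf area / ground area  (dimensionless)
LAI = 33.8 m^2 / 16.5 m^2
LAI = 2.05

2.05


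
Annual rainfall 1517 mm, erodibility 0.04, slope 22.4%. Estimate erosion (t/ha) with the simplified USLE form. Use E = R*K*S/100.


Formula: E = R * K * S / 100  (simplified USLE)
R * K = 1517 * 0.04 = 60.68
E = 60.68 * 22.4 / 100 = 13.59 t/ha

13.59


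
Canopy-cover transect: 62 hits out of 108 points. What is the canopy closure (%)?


Formula: Canopy closure = covered points / total points * 100
Closure = 62 / 108 * 100
Closure = 0.5741 * 100 = 57.4%

57.4


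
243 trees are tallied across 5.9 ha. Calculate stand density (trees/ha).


Formula: Stand Density = N_trees / Area_ha
Density = 243 trees / 5.9 ha
Density = 41 trees/ha

41


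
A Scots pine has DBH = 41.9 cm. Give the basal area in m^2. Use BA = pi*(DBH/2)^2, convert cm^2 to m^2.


Formula: BA = pi * (DBH/2)^2 / 10000  (cm^2 to m^2)
Radius = DBH/2 = 41.9/2 = 20.95 cm
BA = pi * 20.95^2 / 10000
   = 1378.8529 cm^2 / 10000
   = 0.1379 m^2

0.1379


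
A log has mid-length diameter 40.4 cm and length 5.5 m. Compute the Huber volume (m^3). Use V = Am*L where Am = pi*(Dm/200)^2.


Huber: V = Am * L,  Am = pi*(Dm/200)^2
Am = pi*(40.4/200)^2 = 0.12819 m^2
V = 0.12819*5.5 = 0.705 m^3

0.705


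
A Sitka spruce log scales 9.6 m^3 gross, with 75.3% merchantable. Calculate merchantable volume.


Formula: MV = V_total * (merchantable_pct / 100)
Merchantable fraction = 75.3% / 100 = 0.753
MV = 9.6 m^3 * 0.753 = 7.229 m^3

7.229


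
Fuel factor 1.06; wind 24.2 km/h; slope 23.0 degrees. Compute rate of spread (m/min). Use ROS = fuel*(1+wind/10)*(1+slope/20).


Formula: ROS = fuel * (1 + wind/10) * (1 + slope/20)
Wind factor = 1 + 24.2/10 = 3.42
Slope factor = 1 + 23.0/20 = 2.15
ROS = 1.06 * 3.42 * 2.15 = 7.79 m/min

7.79


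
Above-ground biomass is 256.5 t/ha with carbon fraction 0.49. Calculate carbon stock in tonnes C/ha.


Formula: Carbon Stock = Biomass * Carbon Fraction
C = 256.5 t/ha * 0.49
C = 125.7 t C/ha

125.7


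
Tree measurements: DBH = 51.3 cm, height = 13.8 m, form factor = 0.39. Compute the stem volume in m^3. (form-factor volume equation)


Formula: V = pi * (DBH/200)^2 * H * ff
Radius = DBH/200 = 51.3/200 = 0.2565 m
Radius^2 = 0.2565^2 = 0.06579225 m^2
V = pi * 0.06579225 * 13.8 * 0.39
V = 1.112 m^3

1.112


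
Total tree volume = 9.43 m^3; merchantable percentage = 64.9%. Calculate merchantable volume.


Formula: MV = V_total * (merchantable_pct / 100)
Merchantable fraction = 64.9% / 100 = 0.649
MV = 9.43 m^3 * 0.649 = 6.12 m^3

6.12


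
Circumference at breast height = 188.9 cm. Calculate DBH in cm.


Formula: DBH = C / pi
DBH = 188.9 / pi
pi = 3.14159...
DBH = 60.1 cm

60.1


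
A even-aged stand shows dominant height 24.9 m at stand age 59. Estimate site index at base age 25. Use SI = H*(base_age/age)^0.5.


Formula: SI = H_dom * (base_age / age)^0.5
Age ratio = 25 / 59 = 0.42373
sqrt(age_ratio) = 0.65094
SI = 24.9 * 0.65094 = 16.2 m

16.2


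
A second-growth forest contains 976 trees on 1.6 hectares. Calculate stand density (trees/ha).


Formula: Stand Density = N_trees / Area_ha
Density = 976 trees / 1.6 ha
Density = 610 trees/ha

610


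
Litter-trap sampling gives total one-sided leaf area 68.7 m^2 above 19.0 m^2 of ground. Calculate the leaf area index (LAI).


Formula: LAI = total leaf area / ground area  (dimensionless)
LAI = 68.7 m^2 / 19.0 m^2
LAI = 3.62

3.62


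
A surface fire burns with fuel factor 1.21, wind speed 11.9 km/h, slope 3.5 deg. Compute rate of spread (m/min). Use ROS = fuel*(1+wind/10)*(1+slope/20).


Formula: ROS = fuel * (1 + wind/10) * (1 + slope/20)
Wind factor = 1 + 11.9/10 = 2.19
Slope factor = 1 + 3.5/20 = 1.175
ROS = 1.21 * 2.19 * 1.175 = 3.11 m/min

3.11


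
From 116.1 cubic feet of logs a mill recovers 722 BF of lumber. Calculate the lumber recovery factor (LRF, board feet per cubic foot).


Formula: LRF = Lumber Output (BF) / Log Input (ft^3)
LRF = 722 BF / 116.1 ft^3
LRF = 6.22 BF/ft^3

6.22


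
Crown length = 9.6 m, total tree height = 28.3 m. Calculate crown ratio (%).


Formula: Crown Ratio = (Crown Length / Total Height) * 100
CR = (9.6 m / 28.3 m) * 100
CR = 0.3392 * 100 = 33.9%

33.9


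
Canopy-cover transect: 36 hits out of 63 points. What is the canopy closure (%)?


Formula: Canopy closure = covered points / total points * 100
Closure = 36 / 63 * 100
Closure = 0.5714 * 100 = 57.1%

57.1


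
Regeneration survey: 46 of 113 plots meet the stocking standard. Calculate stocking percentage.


Formula: Stocking % = stocked plots / total plots * 100
Stocking = 46 / 113 * 100
Stocking = 0.4071 * 100 = 40.7%

40.7


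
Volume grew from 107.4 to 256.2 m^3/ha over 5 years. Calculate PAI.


Formula: PAI = (V_T2 - V_T1) / (T2 - T1)
Volume increment = 256.2 - 107.4 = 148.8 m^3/ha
PAI = 148.8 / 5 = 29.76 m^3/ha/year

29.76


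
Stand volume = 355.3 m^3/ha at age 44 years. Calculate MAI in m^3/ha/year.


Formula: MAI = Total Volume / Stand Age
MAI = 355.3 m^3/ha / 44 years
MAI = 8.08 m^3/ha/year

8.08


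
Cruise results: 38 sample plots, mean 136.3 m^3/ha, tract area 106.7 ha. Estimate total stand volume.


Formula: Total Volume = Mean Volume per ha * Total Area
Total Volume = 136.3 m^3/ha * 106.7 ha
Total Volume = 14543 m^3

14543


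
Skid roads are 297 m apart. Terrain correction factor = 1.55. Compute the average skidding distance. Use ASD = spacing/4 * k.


Formula: ASD = (spacing / 4) * correction
Uncorrected distance = spacing / 4 = 297 / 4 = 74.25 m
ASD = 74.25 * 1.55 = 115 m

115


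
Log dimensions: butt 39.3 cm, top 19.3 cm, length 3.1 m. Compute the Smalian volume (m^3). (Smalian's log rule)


Smalian: V = (A1 + A2)/2 * L,  A = pi*(D/200)^2
A1 = pi*(39.3/200)^2 = 0.121304 m^2
A2 = pi*(19.3/200)^2 = 0.029255 m^2
V = (0.121304+0.029255)/2*3.1 = 0.2334 m^3

0.2334


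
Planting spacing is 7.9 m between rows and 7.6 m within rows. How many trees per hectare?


Formula: TPH = 10000 m^2/ha / (spacing_x * spacing_y)
Area per tree = 7.9 m * 7.6 m = 60.04 m^2
TPH = 10000 / 60.04 = 167 trees/ha

167


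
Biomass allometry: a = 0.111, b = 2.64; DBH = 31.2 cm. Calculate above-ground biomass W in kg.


Formula: W = a * DBH^b  (allometric power law)
DBH^b = 31.2^2.64 = 8801.7317
W = 0.111 * 8801.7317 = 977.0 kg

977.0


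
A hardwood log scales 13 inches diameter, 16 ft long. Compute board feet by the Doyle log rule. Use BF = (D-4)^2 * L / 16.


Doyle: BF = (D - 4)^2 * L / 16
Adjusted diameter = 13 - 4 = 9 in
(D-4)^2 = 9^2 = 81
BF = 81 * 16 / 16 = 81 BF

81


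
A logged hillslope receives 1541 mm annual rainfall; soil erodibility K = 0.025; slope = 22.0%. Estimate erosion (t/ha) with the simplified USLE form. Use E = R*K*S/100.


Formula: E = R * K * S / 100  (simplified USLE)
R * K = 1541 * 0.025 = 38.525
E = 38.525 * 22.0 / 100 = 8.48 t/ha

8.48


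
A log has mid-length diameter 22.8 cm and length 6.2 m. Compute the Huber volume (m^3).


Huber: V = Am * L,  Am = pi*(Dm/200)^2
Am = pi*(22.8/200)^2 = 0.040828 m^2
V = 0.040828*6.2 = 0.2531 m^3

0.2531


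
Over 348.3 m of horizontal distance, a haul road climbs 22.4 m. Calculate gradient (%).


Formula: Gradient = rise / run * 100
Gradient = 22.4 / 348.3 * 100 = 6.4%

6.4


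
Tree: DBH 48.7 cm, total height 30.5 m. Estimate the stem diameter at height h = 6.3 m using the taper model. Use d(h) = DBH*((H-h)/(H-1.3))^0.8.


Taper: d(h) = DBH * ((H - h) / (H - 1.3))^0.8
Numerator = H - h = 30.5 - 6.3 = 24.2 m
Denominator = H - 1.3 = 30.5 - 1.3 = 29.2 m
Ratio = 24.2 / 29.2 = 0.82877
d = 48.7 * 0.82877^0.8 = 41.9 cm

41.9


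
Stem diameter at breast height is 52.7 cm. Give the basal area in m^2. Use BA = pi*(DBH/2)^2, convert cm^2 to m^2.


Formula: BA = pi * (DBH/2)^2 / 10000  (cm^2 to m^2)
Radius = DBH/2 = 52.7/2 = 26.35 cm
BA = pi * 26.35^2 / 10000
   = 2181.2785 cm^2 / 10000
   = 0.2181 m^2

0.2181


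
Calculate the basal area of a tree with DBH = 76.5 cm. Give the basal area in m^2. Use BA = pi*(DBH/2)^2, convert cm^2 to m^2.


Formula: BA = pi * (DBH/2)^2 / 10000  (cm^2 to m^2)
Radius = DBH/2 = 76.5/2 = 38.25 cm
BA = pi * 38.25^2 / 10000
   = 4596.3464 cm^2 / 10000
   = 0.4596 m^2

0.4596


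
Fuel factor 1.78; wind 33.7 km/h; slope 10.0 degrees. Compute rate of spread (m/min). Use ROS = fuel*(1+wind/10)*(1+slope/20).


Formula: ROS = fuel * (1 + wind/10) * (1 + slope/20)
Wind factor = 1 + 33.7/10 = 4.37
Slope factor = 1 + 10.0/20 = 1.5
ROS = 1.78 * 4.37 * 1.5 = 11.67 m/min

11.67
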